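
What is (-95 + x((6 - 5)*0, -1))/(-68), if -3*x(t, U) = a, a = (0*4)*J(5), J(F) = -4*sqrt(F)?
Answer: 95/68 ≈ 1.3971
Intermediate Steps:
a = 0 (a = (0*4)*(-4*sqrt(5)) = 0*(-4*sqrt(5)) = 0)
x(t, U) = 0 (x(t, U) = -1/3*0 = 0)
(-95 + x((6 - 5)*0, -1))/(-68) = (-95 + 0)/(-68) = -1/68*(-95) = 95/68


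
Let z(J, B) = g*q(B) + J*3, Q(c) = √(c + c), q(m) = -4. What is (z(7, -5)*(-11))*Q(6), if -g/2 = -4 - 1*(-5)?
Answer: -638*√3 ≈ -1105.0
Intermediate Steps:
g = -2 (g = -2*(-4 - 1*(-5)) = -2*(-4 + 5) = -2*1 = -2)
Q(c) = √2*√c (Q(c) = √(2*c) = √2*√c)
z(J, B) = 8 + 3*J (z(J, B) = -2*(-4) + J*3 = 8 + 3*J)
(z(7, -5)*(-11))*Q(6) = ((8 + 3*7)*(-11))*(√2*√6) = ((8 + 21)*(-11))*(2*√3) = (29*(-11))*(2*√3) = -638*√3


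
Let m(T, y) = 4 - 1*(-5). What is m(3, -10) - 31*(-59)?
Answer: 1838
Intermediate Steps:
m(T, y) = 9 (m(T, y) = 4 + 5 = 9)
m(3, -10) - 31*(-59) = 9 - 31*(-59) = 9 + 1829 = 1838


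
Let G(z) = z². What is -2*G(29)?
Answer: -1682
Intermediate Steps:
-2*G(29) = -2*29² = -2*841 = -1682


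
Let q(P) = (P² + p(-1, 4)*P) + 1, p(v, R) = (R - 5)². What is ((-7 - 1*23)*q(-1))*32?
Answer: -960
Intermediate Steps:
p(v, R) = (-5 + R)²
q(P) = 1 + P + P² (q(P) = (P² + (-5 + 4)²*P) + 1 = (P² + (-1)²*P) + 1 = (P² + 1*P) + 1 = (P² + P) + 1 = (P + P²) + 1 = 1 + P + P²)
((-7 - 1*23)*q(-1))*32 = ((-7 - 1*23)*(1 - 1 + (-1)²))*32 = ((-7 - 23)*(1 - 1 + 1))*32 = -30*1*32 = -30*32 = -960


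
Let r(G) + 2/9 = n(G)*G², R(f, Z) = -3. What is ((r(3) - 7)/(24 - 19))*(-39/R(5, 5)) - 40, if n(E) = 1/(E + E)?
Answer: -4939/90 ≈ -54.878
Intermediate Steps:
n(E) = 1/(2*E)
r(G) = -2/9 + G/2 (r(G) = -2/9 + (1/(2*G))*G² = -2/9 + G/2)
((r(3) - 7)/(24 - 19))*(-39/R(5, 5)) - 40 = (((-2/9 + (½)*3) - 7)/(24 - 19))*(-39/(-3)) - 40 = (((-2/9 + 3/2) - 7)/5)*(-39*(-⅓)) - 40 = ((23/18 - 7)*(⅕))*13 - 40 = -103/18*⅕*13 - 40 = -103/90*13 - 40 = -1339/90 - 40 = -4939/90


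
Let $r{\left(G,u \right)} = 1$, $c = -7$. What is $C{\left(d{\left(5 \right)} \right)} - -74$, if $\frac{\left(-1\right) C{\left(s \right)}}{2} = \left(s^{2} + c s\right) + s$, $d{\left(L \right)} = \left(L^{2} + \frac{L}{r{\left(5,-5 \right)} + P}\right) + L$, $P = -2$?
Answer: $-876$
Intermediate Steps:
$d{\left(L \right)} = L^{2}$ ($d{\left(L \right)} = \left(L^{2} + \frac{L}{1 - 2}\right) + L = \left(L^{2} + \frac{L}{-1}\right) + L = \left(L^{2} - L\right) + L = L^{2}$)
$C{\left(s \right)} = - 2 s^{2} + 12 s$ ($C{\left(s \right)} = - 2 \left(\left(s^{2} - 7 s\right) + s\right) = - 2 \left(s^{2} - 6 s\right) = - 2 s^{2} + 12 s$)
$C{\left(d{\left(5 \right)} \right)} - -74 = 2 \cdot 5^{2} \left(6 - 5^{2}\right) - -74 = 2 \cdot 25 \left(6 - 25\right) + 74 = 2 \cdot 25 \left(-19\right) + 74 = -950 + 74 = -876$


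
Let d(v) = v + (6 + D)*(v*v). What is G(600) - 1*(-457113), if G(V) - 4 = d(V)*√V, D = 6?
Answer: 457117 + 43206000*√6 ≈ 1.0629e+8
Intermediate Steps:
d(v) = v + 12*v² (d(v) = v + (6 + 6)*(v*v) = v + 12*v²)
G(V) = 4 + V^(3/2)*(1 + 12*V) (G(V) = 4 + (V*(1 + 12*V))*√V = 4 + V^(3/2)*(1 + 12*V))
G(600) - 1*(-457113) = (4 + 600^(3/2)*(1 + 12*600)) - 1*(-457113) = (4 + (6000*√6)*(1 + 7200)) + 457113 = (4 + (6000*√6)*7201) + 457113 = (4 + 43206000*√6) + 457113 = 457117 + 43206000*√6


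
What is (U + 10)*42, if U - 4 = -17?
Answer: -126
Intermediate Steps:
U = -13 (U = 4 - 17 = -13)
(U + 10)*42 = (-13 + 10)*42 = -3*42 = -126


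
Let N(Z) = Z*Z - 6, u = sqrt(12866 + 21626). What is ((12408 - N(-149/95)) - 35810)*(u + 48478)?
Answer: -10237152634278/9025 - 422342202*sqrt(8623)/9025 ≈ -1.1387e+9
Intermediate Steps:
u = 2*sqrt(8623) (u = sqrt(34492) = 2*sqrt(8623) ≈ 185.72)
N(Z) = -6 + Z**2 (N(Z) = Z**2 - 6 = -6 + Z**2)
((12408 - N(-149/95)) - 35810)*(u + 48478) = ((12408 - (-6 + (-149/95)**2)) - 35810)*(2*sqrt(8623) + 48478) = ((12408 - (-6 + (-149*1/95)**2)) - 35810)*(48478 + 2*sqrt(8623)) = ((12408 - (-6 + (-149/95)**2)) - 35810)*(48478 + 2*sqrt(8623)) = ((12408 - (-6 + 22201/9025)) - 35810)*(48478 + 2*sqrt(8623)) = ((12408 - 1*(-31949/9025)) - 35810)*(48478 + 2*sqrt(8623)) = ((12408 + 31949/9025) - 35810)*(48478 + 2*sqrt(8623)) = (112014149/9025 - 35810)*(48478 + 2*sqrt(8623)) = -211171101*(48478 + 2*sqrt(8623))/9025 = -10237152634278/9025 - 422342202*sqrt(8623)/9025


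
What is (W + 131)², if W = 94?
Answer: 50625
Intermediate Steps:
(W + 131)² = (94 + 131)² = 225² = 50625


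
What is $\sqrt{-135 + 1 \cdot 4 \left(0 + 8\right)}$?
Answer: $i \sqrt{103} \approx 10.149 i$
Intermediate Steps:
$\sqrt{-135 + 1 \cdot 4 \left(0 + 8\right)} = \sqrt{-135 + 4 \cdot 8} = \sqrt{-135 + 32} = \sqrt{-103} = i \sqrt{103}$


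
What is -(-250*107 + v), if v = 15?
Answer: 26735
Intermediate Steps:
-(-250*107 + v) = -(-250*107 + 15) = -(-26750 + 15) = -1*(-26735) = 26735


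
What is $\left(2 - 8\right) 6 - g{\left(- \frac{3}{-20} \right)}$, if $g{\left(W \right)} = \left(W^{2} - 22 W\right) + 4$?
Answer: $- \frac{14689}{400} \approx -36.722$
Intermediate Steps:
$g{\left(W \right)} = 4 + W^{2} - 22 W$
$\left(2 - 8\right) 6 - g{\left(- \frac{3}{-20} \right)} = \left(2 - 8\right) 6 - \left(4 + \left(- \frac{3}{-20}\right)^{2} - 22 \left(- \frac{3}{-20}\right)\right) = \left(-6\right) 6 - \left(4 + \left(\left(-3\right) \left(- \frac{1}{20}\right)\right)^{2} - 22 \left(\left(-3\right) \left(- \frac{1}{20}\right)\right)\right) = -36 - \left(4 + \left(\frac{3}{20}\right)^{2} - \frac{33}{10}\right) = -36 - \left(4 + \frac{9}{400} - \frac{33}{10}\right) = -36 - \frac{289}{400} = - \frac{14689}{400}$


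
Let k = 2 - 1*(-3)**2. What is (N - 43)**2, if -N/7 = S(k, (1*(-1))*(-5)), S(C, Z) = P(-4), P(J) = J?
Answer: 225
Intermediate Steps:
k = -7 (k = 2 - 1*9 = 2 - 9 = -7)
S(C, Z) = -4
N = 28 (N = -7*(-4) = 28)
(N - 43)**2 = (28 - 43)**2 = (-15)**2 = 225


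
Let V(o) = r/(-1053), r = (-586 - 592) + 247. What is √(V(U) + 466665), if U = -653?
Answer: 2*√1597047322/117 ≈ 683.13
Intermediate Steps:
r = -931 (r = -1178 + 247 = -931)
V(o) = 931/1053 (V(o) = -931/(-1053) = -931*(-1/1053) = 931/1053)
√(V(U) + 466665) = √(931/1053 + 466665) = √(491399176/1053) = 2*√1597047322/117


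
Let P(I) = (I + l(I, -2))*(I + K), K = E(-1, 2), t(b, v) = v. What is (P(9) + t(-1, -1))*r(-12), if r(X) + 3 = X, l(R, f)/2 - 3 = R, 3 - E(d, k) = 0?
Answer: -5925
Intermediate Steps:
E(d, k) = 3 (E(d, k) = 3 - 1*0 = 3 + 0 = 3)
l(R, f) = 6 + 2*R
r(X) = -3 + X
K = 3
P(I) = (3 + I)*(6 + 3*I) (P(I) = (I + (6 + 2*I))*(I + 3) = (6 + 3*I)*(3 + I) = (3 + I)*(6 + 3*I))
(P(9) + t(-1, -1))*r(-12) = ((18 + 3*9² + 15*9) - 1)*(-3 - 12) = ((18 + 3*81 + 135) - 1)*(-15) = ((18 + 243 + 135) - 1)*(-15) = (396 - 1)*(-15) = 395*(-15) = -5925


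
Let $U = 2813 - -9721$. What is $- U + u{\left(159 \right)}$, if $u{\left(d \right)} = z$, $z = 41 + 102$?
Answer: $-12391$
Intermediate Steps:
$z = 143$
$u{\left(d \right)} = 143$
$U = 12534$ ($U = 2813 + 9721 = 12534$)
$- U + u{\left(159 \right)} = \left(-1\right) 12534 + 143 = -12534 + 143 = -12391$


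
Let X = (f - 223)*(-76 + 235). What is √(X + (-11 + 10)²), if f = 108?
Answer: 2*I*√4571 ≈ 135.22*I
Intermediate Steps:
X = -18285 (X = (108 - 223)*(-76 + 235) = -115*159 = -18285)
√(X + (-11 + 10)²) = √(-18285 + (-11 + 10)²) = √(-18285 + (-1)²) = √(-18285 + 1) = √(-18284) = 2*I*√4571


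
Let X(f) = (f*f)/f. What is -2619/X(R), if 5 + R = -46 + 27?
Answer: 873/8 ≈ 109.13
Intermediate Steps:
R = -24 (R = -5 + (-46 + 27) = -5 - 19 = -24)
X(f) = f (X(f) = f²/f = f)
-2619/X(R) = -2619/(-24) = -2619*(-1/24) = 873/8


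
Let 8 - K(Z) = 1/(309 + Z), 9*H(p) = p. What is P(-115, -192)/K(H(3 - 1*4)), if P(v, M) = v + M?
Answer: -853460/22231 ≈ -38.391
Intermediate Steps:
P(v, M) = M + v
H(p) = p/9
K(Z) = 8 - 1/(309 + Z)
P(-115, -192)/K(H(3 - 1*4)) = (-192 - 115)/(((2471 + 8*((3 - 1*4)/9))/(309 + (3 - 1*4)/9))) = -307*(309 + (3 - 4)/9)/(2471 + 8*((3 - 4)/9)) = -307*(309 + (⅑)*(-1))/(2471 + 8*((⅑)*(-1))) = -307*(309 - ⅑)/(2471 + 8*(-⅑)) = -307*2780/(9*(2471 - 8/9)) = -307/((9/2780)*(22231/9)) = -307/22231/2780 = -307*2780/22231 = -853460/22231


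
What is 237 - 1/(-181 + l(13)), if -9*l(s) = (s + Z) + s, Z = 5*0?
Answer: 392244/1655 ≈ 237.01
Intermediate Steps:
Z = 0
l(s) = -2*s/9 (l(s) = -((s + 0) + s)/9 = -(s + s)/9 = -2*s/9)
237 - 1/(-181 + l(13)) = 237 - 1/(-181 - 2/9*13) = 237 - 1/(-181 - 26/9) = 237 - 1/(-1655/9) = 237 - 1*(-9/1655) = 237 + 9/1655 = 392244/1655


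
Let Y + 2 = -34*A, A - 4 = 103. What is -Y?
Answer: 3640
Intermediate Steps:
A = 107 (A = 4 + 103 = 107)
Y = -3640 (Y = -2 - 34*107 = -2 - 3638 = -3640)
-Y = -1*(-3640) = 3640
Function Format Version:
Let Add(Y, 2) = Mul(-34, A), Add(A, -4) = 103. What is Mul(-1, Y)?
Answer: 3640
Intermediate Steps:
A = 107 (A = Add(4, 103) = 107)
Y = -3640 (Y = Add(-2, Mul(-34, 107)) = Add(-2, -3638) = -3640)
Mul(-1, Y) = Mul(-1, -3640) = 3640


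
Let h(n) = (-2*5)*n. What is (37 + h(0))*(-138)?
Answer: -5106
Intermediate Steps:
h(n) = -10*n
(37 + h(0))*(-138) = (37 - 10*0)*(-138) = (37 + 0)*(-138) = 37*(-138) = -5106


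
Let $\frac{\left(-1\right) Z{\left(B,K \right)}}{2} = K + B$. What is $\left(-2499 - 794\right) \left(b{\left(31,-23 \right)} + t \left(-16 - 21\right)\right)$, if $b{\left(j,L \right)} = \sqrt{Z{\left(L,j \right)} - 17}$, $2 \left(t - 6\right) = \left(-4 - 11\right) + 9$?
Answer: $365523 - 3293 i \sqrt{33} \approx 3.6552 \cdot 10^{5} - 18917.0 i$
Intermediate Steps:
$Z{\left(B,K \right)} = - 2 B - 2 K$ ($Z{\left(B,K \right)} = - 2 \left(K + B\right) = - 2 \left(B + K\right) = - 2 B - 2 K$)
$t = 3$ ($t = 6 + \frac{\left(-4 - 11\right) + 9}{2} = 6 + \frac{-15 + 9}{2} = 6 + \frac{1}{2} \left(-6\right) = 6 - 3 = 3$)
$b{\left(j,L \right)} = \sqrt{-17 - 2 L - 2 j}$ ($b{\left(j,L \right)} = \sqrt{\left(- 2 L - 2 j\right) - 17} = \sqrt{-17 - 2 L - 2 j}$)
$\left(-2499 - 794\right) \left(b{\left(31,-23 \right)} + t \left(-16 - 21\right)\right) = \left(-2499 - 794\right) \left(\sqrt{-17 - -46 - 62} + 3 \left(-16 - 21\right)\right) = - 3293 \left(\sqrt{-17 + 46 - 62} + 3 \left(-37\right)\right) = - 3293 \left(\sqrt{-33} - 111\right) = - 3293 \left(i \sqrt{33} - 111\right) = - 3293 \left(-111 + i \sqrt{33}\right) = 365523 - 3293 i \sqrt{33}$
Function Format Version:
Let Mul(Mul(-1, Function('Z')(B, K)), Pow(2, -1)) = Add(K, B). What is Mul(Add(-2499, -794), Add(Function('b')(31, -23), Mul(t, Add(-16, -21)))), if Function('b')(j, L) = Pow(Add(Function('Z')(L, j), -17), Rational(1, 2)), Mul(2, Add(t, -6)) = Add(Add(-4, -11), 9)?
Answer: Add(365523, Mul(-3293, I, Pow(33, Rational(1, 2)))) ≈ Add(3.6552e+5, Mul(-18917., I))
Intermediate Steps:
Function('Z')(B, K) = Add(Mul(-2, B), Mul(-2, K)) (Function('Z')(B, K) = Mul(-2, Add(K, B)) = Mul(-2, Add(B, K)) = Add(Mul(-2, B), Mul(-2, K)))
t = 3 (t = Add(6, Mul(Rational(1, 2), Add(Add(-4, -11), 9))) = Add(6, Mul(Rational(1, 2), Add(-15, 9))) = Add(6, Mul(Rational(1, 2), -6)) = Add(6, -3) = 3)
Function('b')(j, L) = Pow(Add(-17, Mul(-2, L), Mul(-2, j)), Rational(1, 2)) (Function('b')(j, L) = Pow(Add(Add(Mul(-2, L), Mul(-2, j)), -17), Rational(1, 2)) = Pow(Add(-17, Mul(-2, L), Mul(-2, j)), Rational(1, 2)))
Mul(Add(-2499, -794), Add(Function('b')(31, -23), Mul(t, Add(-16, -21)))) = Mul(Add(-2499, -794), Add(Pow(Add(-17, Mul(-2, -23), Mul(-2, 31)), Rational(1, 2)), Mul(3, Add(-16, -21)))) = Mul(-3293, Add(Pow(Add(-17, 46, -62), Rational(1, 2)), Mul(3, -37))) = Mul(-3293, Add(Pow(-33, Rational(1, 2)), -111)) = Mul(-3293, Add(Mul(I, Pow(33, Rational(1, 2))), -111)) = Mul(-3293, Add(-111, Mul(I, Pow(33, Rational(1, 2))))) = Add(365523, Mul(-3293, I, Pow(33, Rational(1, 2))))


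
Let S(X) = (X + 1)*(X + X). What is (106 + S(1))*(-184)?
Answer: -20240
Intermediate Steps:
S(X) = 2*X*(1 + X) (S(X) = (1 + X)*(2*X) = 2*X*(1 + X))
(106 + S(1))*(-184) = (106 + 2*1*(1 + 1))*(-184) = (106 + 2*1*2)*(-184) = (106 + 4)*(-184) = 110*(-184) = -20240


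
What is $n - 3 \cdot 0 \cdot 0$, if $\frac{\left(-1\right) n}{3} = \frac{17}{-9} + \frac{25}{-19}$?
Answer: $\frac{548}{57} \approx 9.614$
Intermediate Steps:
$n = \frac{548}{57}$ ($n = - 3 \left(\frac{17}{-9} + \frac{25}{-19}\right) = - 3 \left(17 \left(- \frac{1}{9}\right) + 25 \left(- \frac{1}{19}\right)\right) = - 3 \left(- \frac{17}{9} - \frac{25}{19}\right) = \left(-3\right) \left(- \frac{548}{171}\right) = \frac{548}{57} \approx 9.614$)
$n - 3 \cdot 0 \cdot 0 = \frac{548}{57} - 3 \cdot 0 \cdot 0 = \frac{548}{57} - 0 = \frac{548}{57} + 0 = \frac{548}{57}$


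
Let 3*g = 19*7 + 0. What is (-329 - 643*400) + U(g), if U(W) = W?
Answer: -772454/3 ≈ -2.5748e+5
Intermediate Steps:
g = 133/3 (g = (19*7 + 0)/3 = (133 + 0)/3 = (1/3)*133 = 133/3 ≈ 44.333)
(-329 - 643*400) + U(g) = (-329 - 643*400) + 133/3 = (-329 - 257200) + 133/3 = -257529 + 133/3 = -772454/3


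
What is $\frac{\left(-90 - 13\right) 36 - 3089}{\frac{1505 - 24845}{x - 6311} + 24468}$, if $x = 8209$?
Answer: $- \frac{6450353}{23208462} \approx -0.27793$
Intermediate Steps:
$\frac{\left(-90 - 13\right) 36 - 3089}{\frac{1505 - 24845}{x - 6311} + 24468} = \frac{\left(-90 - 13\right) 36 - 3089}{\frac{1505 - 24845}{8209 - 6311} + 24468} = \frac{\left(-103\right) 36 - 3089}{- \frac{23340}{1898} + 24468} = \frac{-3708 - 3089}{\left(-23340\right) \frac{1}{1898} + 24468} = - \frac{6797}{- \frac{11670}{949} + 24468} = - \frac{6797}{\frac{23208462}{949}} = \left(-6797\right) \frac{949}{23208462} = - \frac{6450353}{23208462}$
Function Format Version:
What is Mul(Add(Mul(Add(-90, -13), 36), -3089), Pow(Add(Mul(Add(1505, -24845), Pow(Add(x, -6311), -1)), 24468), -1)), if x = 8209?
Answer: Rational(-6450353, 23208462) ≈ -0.27793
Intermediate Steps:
Mul(Add(Mul(Add(-90, -13), 36), -3089), Pow(Add(Mul(Add(1505, -24845), Pow(Add(x, -6311), -1)), 24468), -1)) = Mul(Add(Mul(Add(-90, -13), 36), -3089), Pow(Add(Mul(Add(1505, -24845), Pow(Add(8209, -6311), -1)), 24468), -1)) = Mul(Add(Mul(-103, 36), -3089), Pow(Add(Mul(-23340, Pow(1898, -1)), 24468), -1)) = Mul(Add(-3708, -3089), Pow(Add(Mul(-23340, Rational(1, 1898)), 24468), -1)) = Mul(-6797, Pow(Add(Rational(-11670, 949), 24468), -1)) = Mul(-6797, Pow(Rational(23208462, 949), -1)) = Mul(-6797, Rational(949, 23208462)) = Rational(-6450353, 23208462)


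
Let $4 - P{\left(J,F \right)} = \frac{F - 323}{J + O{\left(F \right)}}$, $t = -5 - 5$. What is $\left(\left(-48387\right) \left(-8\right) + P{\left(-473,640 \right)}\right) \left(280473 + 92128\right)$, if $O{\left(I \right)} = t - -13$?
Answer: $\frac{67790026251517}{470} \approx 1.4423 \cdot 10^{11}$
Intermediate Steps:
$t = -10$ ($t = -5 - 5 = -10$)
$O{\left(I \right)} = 3$ ($O{\left(I \right)} = -10 - -13 = -10 + 13 = 3$)
$P{\left(J,F \right)} = 4 - \frac{-323 + F}{3 + J}$ ($P{\left(J,F \right)} = 4 - \frac{F - 323}{J + 3} = 4 - \frac{-323 + F}{3 + J}$)
$\left(\left(-48387\right) \left(-8\right) + P{\left(-473,640 \right)}\right) \left(280473 + 92128\right) = \left(\left(-48387\right) \left(-8\right) + \frac{335 - 640 + 4 \left(-473\right)}{3 - 473}\right) \left(280473 + 92128\right) = \left(387096 + \frac{335 - 640 - 1892}{-470}\right) 372601 = \left(387096 - - \frac{2197}{470}\right) 372601 = \left(387096 + \frac{2197}{470}\right) 372601 = \frac{181937317}{470} \cdot 372601 = \frac{67790026251517}{470}$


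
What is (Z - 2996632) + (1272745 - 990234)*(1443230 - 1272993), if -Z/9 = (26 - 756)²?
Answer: 48086032375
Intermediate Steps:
Z = -4796100 (Z = -9*(26 - 756)² = -9*(-730)² = -9*532900 = -4796100)
(Z - 2996632) + (1272745 - 990234)*(1443230 - 1272993) = (-4796100 - 2996632) + (1272745 - 990234)*(1443230 - 1272993) = -7792732 + 282511*170237 = -7792732 + 48093825107 = 48086032375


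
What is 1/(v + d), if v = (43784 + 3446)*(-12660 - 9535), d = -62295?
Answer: -1/1048332145 ≈ -9.5390e-10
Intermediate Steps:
v = -1048269850 (v = 47230*(-22195) = -1048269850)
1/(v + d) = 1/(-1048269850 - 62295) = 1/(-1048332145) = -1/1048332145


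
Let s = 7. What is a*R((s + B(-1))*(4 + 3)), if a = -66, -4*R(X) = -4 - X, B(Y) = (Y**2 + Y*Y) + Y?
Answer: -990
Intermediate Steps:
B(Y) = Y + 2*Y**2 (B(Y) = (Y**2 + Y**2) + Y = 2*Y**2 + Y = Y + 2*Y**2)
R(X) = 1 + X/4 (R(X) = -(-4 - X)/4 = 1 + X/4)
a*R((s + B(-1))*(4 + 3)) = -66*(1 + ((7 - (1 + 2*(-1)))*(4 + 3))/4) = -66*(1 + ((7 - (1 - 2))*7)/4) = -66*(1 + ((7 - 1*(-1))*7)/4) = -66*(1 + ((7 + 1)*7)/4) = -66*(1 + (8*7)/4) = -66*(1 + (1/4)*56) = -66*(1 + 14) = -66*15 = -990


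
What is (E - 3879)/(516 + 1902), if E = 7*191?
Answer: -41/39 ≈ -1.0513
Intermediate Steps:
E = 1337
(E - 3879)/(516 + 1902) = (1337 - 3879)/(516 + 1902) = -2542/2418 = -2542*1/2418 = -41/39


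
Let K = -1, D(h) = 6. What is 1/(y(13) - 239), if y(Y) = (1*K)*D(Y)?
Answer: -1/245 ≈ -0.0040816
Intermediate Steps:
y(Y) = -6 (y(Y) = (1*(-1))*6 = -1*6 = -6)
1/(y(13) - 239) = 1/(-6 - 239) = 1/(-245) = -1/245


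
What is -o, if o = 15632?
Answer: -15632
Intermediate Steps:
-o = -1*15632 = -15632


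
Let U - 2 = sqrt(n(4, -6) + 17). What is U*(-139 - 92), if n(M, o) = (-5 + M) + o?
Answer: -462 - 231*sqrt(10) ≈ -1192.5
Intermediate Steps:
n(M, o) = -5 + M + o
U = 2 + sqrt(10) (U = 2 + sqrt((-5 + 4 - 6) + 17) = 2 + sqrt(-7 + 17) = 2 + sqrt(10) ≈ 5.1623)
U*(-139 - 92) = (2 + sqrt(10))*(-139 - 92) = (2 + sqrt(10))*(-231) = -462 - 231*sqrt(10)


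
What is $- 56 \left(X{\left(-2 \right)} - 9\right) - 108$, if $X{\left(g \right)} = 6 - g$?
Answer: $-52$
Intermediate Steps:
$- 56 \left(X{\left(-2 \right)} - 9\right) - 108 = - 56 \left(\left(6 - -2\right) - 9\right) - 108 = - 56 \left(\left(6 + 2\right) - 9\right) - 108 = - 56 \left(8 - 9\right) - 108 = \left(-56\right) \left(-1\right) - 108 = 56 - 108 = -52$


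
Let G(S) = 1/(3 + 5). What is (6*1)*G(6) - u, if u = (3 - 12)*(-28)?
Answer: -1005/4 ≈ -251.25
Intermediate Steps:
G(S) = 1/8
u = 252 (u = -9*(-28) = 252)
(6*1)*G(6) - u = (6*1)*(1/8) - 1*252 = 6*(1/8) - 252 = 3/4 - 252 = -1005/4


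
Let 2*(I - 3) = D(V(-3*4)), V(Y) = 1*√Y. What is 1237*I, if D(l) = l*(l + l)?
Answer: -11133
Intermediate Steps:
V(Y) = √Y
D(l) = 2*l² (D(l) = l*(2*l) = 2*l²)
I = -9 (I = 3 + (2*(√(-3*4))²)/2 = 3 + (2*(√(-12))²)/2 = 3 + (2*(2*I*√3)²)/2 = 3 + (2*(-12))/2 = 3 + (½)*(-24) = 3 - 12 = -9)
1237*I = 1237*(-9) = -11133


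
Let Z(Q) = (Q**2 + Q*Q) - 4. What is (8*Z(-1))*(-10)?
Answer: 160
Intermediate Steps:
Z(Q) = -4 + 2*Q**2 (Z(Q) = (Q**2 + Q**2) - 4 = 2*Q**2 - 4 = -4 + 2*Q**2)
(8*Z(-1))*(-10) = (8*(-4 + 2*(-1)**2))*(-10) = (8*(-4 + 2*1))*(-10) = (8*(-4 + 2))*(-10) = (8*(-2))*(-10) = -16*(-10) = 160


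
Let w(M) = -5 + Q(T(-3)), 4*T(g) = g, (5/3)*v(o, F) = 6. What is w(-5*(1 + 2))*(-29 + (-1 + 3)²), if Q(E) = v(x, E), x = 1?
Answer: 35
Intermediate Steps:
v(o, F) = 18/5 (v(o, F) = (⅗)*6 = 18/5)
T(g) = g/4
Q(E) = 18/5
w(M) = -7/5 (w(M) = -5 + 18/5 = -7/5)
w(-5*(1 + 2))*(-29 + (-1 + 3)²) = -7*(-29 + (-1 + 3)²)/5 = -7*(-29 + 2²)/5 = -7*(-29 + 4)/5 = -7/5*(-25) = 35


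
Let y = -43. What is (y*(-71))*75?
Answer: 228975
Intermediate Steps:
(y*(-71))*75 = -43*(-71)*75 = 3053*75 = 228975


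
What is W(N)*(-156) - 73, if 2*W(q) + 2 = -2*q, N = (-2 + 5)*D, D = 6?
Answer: 2891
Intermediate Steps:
N = 18 (N = (-2 + 5)*6 = 3*6 = 18)
W(q) = -1 - q (W(q) = -1 + (-2*q)/2 = -1 - q)
W(N)*(-156) - 73 = (-1 - 1*18)*(-156) - 73 = (-1 - 18)*(-156) - 73 = -19*(-156) - 73 = 2964 - 73 = 2891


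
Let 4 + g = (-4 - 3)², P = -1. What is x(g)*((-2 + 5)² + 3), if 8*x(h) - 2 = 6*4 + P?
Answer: 75/2 ≈ 37.500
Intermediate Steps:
g = 45 (g = -4 + (-4 - 3)² = -4 + (-7)² = -4 + 49 = 45)
x(h) = 25/8 (x(h) = ¼ + (6*4 - 1)/8 = ¼ + (24 - 1)/8 = ¼ + (⅛)*23 = ¼ + 23/8 = 25/8)
x(g)*((-2 + 5)² + 3) = 25*((-2 + 5)² + 3)/8 = 25*(3² + 3)/8 = 25*(9 + 3)/8 = (25/8)*12 = 75/2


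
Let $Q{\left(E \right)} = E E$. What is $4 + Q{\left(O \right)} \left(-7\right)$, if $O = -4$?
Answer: $-108$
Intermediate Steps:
$Q{\left(E \right)} = E^{2}$
$4 + Q{\left(O \right)} \left(-7\right) = 4 + \left(-4\right)^{2} \left(-7\right) = 4 + 16 \left(-7\right) = 4 - 112 = -108$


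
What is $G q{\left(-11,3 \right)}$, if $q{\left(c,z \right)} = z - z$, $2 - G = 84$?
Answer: $0$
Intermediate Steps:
$G = -82$ ($G = 2 - 84 = -82$)
$q{\left(c,z \right)} = 0$
$G q{\left(-11,3 \right)} = \left(-82\right) 0 = 0$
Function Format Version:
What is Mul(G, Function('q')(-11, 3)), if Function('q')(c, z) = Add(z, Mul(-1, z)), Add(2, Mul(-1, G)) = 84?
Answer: 0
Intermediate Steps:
G = -82 (G = Add(2, Mul(-1, 84)) = Add(2, -84) = -82)
Function('q')(c, z) = 0
Mul(G, Function('q')(-11, 3)) = Mul(-82, 0) = 0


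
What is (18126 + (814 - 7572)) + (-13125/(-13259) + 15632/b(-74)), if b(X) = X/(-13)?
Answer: 6924653641/490583 ≈ 14115.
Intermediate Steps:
b(X) = -X/13
(18126 + (814 - 7572)) + (-13125/(-13259) + 15632/b(-74)) = (18126 + (814 - 7572)) + (-13125/(-13259) + 15632/((-1/13*(-74)))) = (18126 - 6758) + (-13125*(-1/13259) + 15632/(74/13)) = 11368 + (13125/13259 + 15632*(13/74)) = 11368 + (13125/13259 + 101608/37) = 11368 + 1347706097/490583 = 6924653641/490583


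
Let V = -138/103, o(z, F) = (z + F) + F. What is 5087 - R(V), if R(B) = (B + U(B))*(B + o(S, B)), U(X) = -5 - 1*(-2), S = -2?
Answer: 53690843/10609 ≈ 5060.9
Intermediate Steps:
U(X) = -3 (U(X) = -5 + 2 = -3)
o(z, F) = z + 2*F (o(z, F) = (F + z) + F = z + 2*F)
V = -138/103 (V = -138*1/103 = -138/103 ≈ -1.3398)
R(B) = (-3 + B)*(-2 + 3*B) (R(B) = (B - 3)*(B + (-2 + 2*B)) = (-3 + B)*(-2 + 3*B))
5087 - R(V) = 5087 - (6 - 11*(-138/103) + 3*(-138/103)**2) = 5087 - (6 + 1518/103 + 3*(19044/10609)) = 5087 - (6 + 1518/103 + 57132/10609) = 5087 - 1*277140/10609 = 5087 - 277140/10609 = 53690843/10609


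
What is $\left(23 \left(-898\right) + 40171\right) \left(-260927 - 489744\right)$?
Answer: $-14650845907$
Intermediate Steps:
$\left(23 \left(-898\right) + 40171\right) \left(-260927 - 489744\right) = \left(-20654 + 40171\right) \left(-750671\right) = 19517 \left(-750671\right) = -14650845907$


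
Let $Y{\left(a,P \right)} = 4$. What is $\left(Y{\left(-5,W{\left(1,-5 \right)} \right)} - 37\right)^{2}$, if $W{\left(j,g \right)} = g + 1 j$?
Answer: $1089$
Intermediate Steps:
$W{\left(j,g \right)} = g + j$
$\left(Y{\left(-5,W{\left(1,-5 \right)} \right)} - 37\right)^{2} = \left(4 - 37\right)^{2} = \left(-33\right)^{2} = 1089$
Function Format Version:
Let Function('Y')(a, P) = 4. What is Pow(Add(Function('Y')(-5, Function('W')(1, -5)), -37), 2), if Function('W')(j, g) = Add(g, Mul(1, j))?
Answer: 1089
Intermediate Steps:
Function('W')(j, g) = Add(g, j)
Pow(Add(Function('Y')(-5, Function('W')(1, -5)), -37), 2) = Pow(Add(4, -37), 2) = Pow(-33, 2) = 1089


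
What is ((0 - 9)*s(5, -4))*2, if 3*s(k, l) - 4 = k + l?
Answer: -30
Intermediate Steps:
s(k, l) = 4/3 + k/3 + l/3 (s(k, l) = 4/3 + (k + l)/3 = 4/3 + (k/3 + l/3) = 4/3 + k/3 + l/3)
((0 - 9)*s(5, -4))*2 = ((0 - 9)*(4/3 + (⅓)*5 + (⅓)*(-4)))*2 = -9*(4/3 + 5/3 - 4/3)*2 = -9*5/3*2 = -15*2 = -30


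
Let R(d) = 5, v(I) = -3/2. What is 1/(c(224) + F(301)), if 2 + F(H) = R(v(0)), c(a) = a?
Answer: 1/227 ≈ 0.0044053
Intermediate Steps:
v(I) = -3/2 (v(I) = -3*1/2 = -3/2)
F(H) = 3 (F(H) = -2 + 5 = 3)
1/(c(224) + F(301)) = 1/(224 + 3) = 1/227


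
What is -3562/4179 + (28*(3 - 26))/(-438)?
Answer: 62840/101689 ≈ 0.61796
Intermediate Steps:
-3562/4179 + (28*(3 - 26))/(-438) = -3562*1/4179 + (28*(-23))*(-1/438) = -3562/4179 - 644*(-1/438) = -3562/4179 + 322/219 = 62840/101689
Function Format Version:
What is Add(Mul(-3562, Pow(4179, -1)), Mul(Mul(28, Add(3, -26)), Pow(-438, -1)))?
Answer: Rational(62840, 101689) ≈ 0.61796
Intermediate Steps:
Add(Mul(-3562, Pow(4179, -1)), Mul(Mul(28, Add(3, -26)), Pow(-438, -1))) = Add(Mul(-3562, Rational(1, 4179)), Mul(Mul(28, -23), Rational(-1, 438))) = Add(Rational(-3562, 4179), Mul(-644, Rational(-1, 438))) = Add(Rational(-3562, 4179), Rational(322, 219)) = Rational(62840, 101689)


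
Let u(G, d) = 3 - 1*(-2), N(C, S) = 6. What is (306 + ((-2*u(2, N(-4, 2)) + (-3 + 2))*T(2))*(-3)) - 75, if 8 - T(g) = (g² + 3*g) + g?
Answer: 99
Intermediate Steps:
T(g) = 8 - g² - 4*g (T(g) = 8 - ((g² + 3*g) + g) = 8 - (g² + 4*g) = 8 + (-g² - 4*g) = 8 - g² - 4*g)
u(G, d) = 5 (u(G, d) = 3 + 2 = 5)
(306 + ((-2*u(2, N(-4, 2)) + (-3 + 2))*T(2))*(-3)) - 75 = (306 + ((-2*5 + (-3 + 2))*(8 - 1*2² - 4*2))*(-3)) - 75 = (306 + ((-10 - 1)*(8 - 1*4 - 8))*(-3)) - 75 = (306 - 11*(8 - 4 - 8)*(-3)) - 75 = (306 - 11*(-4)*(-3)) - 75 = (306 + 44*(-3)) - 75 = (306 - 132) - 75 = 174 - 75 = 99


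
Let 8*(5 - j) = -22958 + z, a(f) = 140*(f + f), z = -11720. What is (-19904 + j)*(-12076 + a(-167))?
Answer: 915738213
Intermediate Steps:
a(f) = 280*f (a(f) = 140*(2*f) = 280*f)
j = 17359/4 (j = 5 - (-22958 - 11720)/8 = 5 - ⅛*(-34678) = 5 + 17339/4 = 17359/4 ≈ 4339.8)
(-19904 + j)*(-12076 + a(-167)) = (-19904 + 17359/4)*(-12076 + 280*(-167)) = -62257*(-12076 - 46760)/4 = -62257/4*(-58836) = 915738213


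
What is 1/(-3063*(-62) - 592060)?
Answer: -1/402154 ≈ -2.4866e-6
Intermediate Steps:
1/(-3063*(-62) - 592060) = 1/(189906 - 592060) = 1/(-402154) = -1/402154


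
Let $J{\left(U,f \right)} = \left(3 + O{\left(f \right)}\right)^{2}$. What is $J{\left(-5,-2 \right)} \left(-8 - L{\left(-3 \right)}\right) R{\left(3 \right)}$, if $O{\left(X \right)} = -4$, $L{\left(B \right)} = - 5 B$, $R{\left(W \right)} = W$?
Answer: $-69$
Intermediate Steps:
$J{\left(U,f \right)} = 1$ ($J{\left(U,f \right)} = \left(3 - 4\right)^{2} = \left(-1\right)^{2} = 1$)
$J{\left(-5,-2 \right)} \left(-8 - L{\left(-3 \right)}\right) R{\left(3 \right)} = 1 \left(-8 - \left(-5\right) \left(-3\right)\right) 3 = 1 \left(-8 - 15\right) 3 = 1 \left(-23\right) 3 = \left(-23\right) 3 = -69$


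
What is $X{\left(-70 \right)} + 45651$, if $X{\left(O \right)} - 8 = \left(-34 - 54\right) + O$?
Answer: $45501$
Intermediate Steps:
$X{\left(O \right)} = -80 + O$ ($X{\left(O \right)} = 8 + \left(\left(-34 - 54\right) + O\right) = 8 + \left(-88 + O\right) = -80 + O$)
$X{\left(-70 \right)} + 45651 = \left(-80 - 70\right) + 45651 = -150 + 45651 = 45501$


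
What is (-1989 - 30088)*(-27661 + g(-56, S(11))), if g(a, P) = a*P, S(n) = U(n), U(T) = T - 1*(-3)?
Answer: 912430265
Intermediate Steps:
U(T) = 3 + T (U(T) = T + 3 = 3 + T)
S(n) = 3 + n
g(a, P) = P*a
(-1989 - 30088)*(-27661 + g(-56, S(11))) = (-1989 - 30088)*(-27661 + (3 + 11)*(-56)) = -32077*(-27661 + 14*(-56)) = -32077*(-27661 - 784) = -32077*(-28445) = 912430265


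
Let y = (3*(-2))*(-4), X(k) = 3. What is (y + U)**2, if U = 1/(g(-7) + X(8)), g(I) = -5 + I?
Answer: 46225/81 ≈ 570.68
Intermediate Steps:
y = 24 (y = -6*(-4) = 24)
U = -1/9 (U = 1/((-5 - 7) + 3) = 1/(-12 + 3) = 1/(-9) = -1/9 ≈ -0.11111)
(y + U)**2 = (24 - 1/9)**2 = (215/9)**2 = 46225/81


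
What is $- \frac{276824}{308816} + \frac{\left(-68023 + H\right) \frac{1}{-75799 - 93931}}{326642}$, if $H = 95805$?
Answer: $- \frac{239803018714593}{267516427871165} \approx -0.89641$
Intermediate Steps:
$- \frac{276824}{308816} + \frac{\left(-68023 + H\right) \frac{1}{-75799 - 93931}}{326642} = - \frac{276824}{308816} + \frac{\left(-68023 + 95805\right) \frac{1}{-75799 - 93931}}{326642} = \left(-276824\right) \frac{1}{308816} + \frac{27782}{-169730} \cdot \frac{1}{326642} = - \frac{34603}{38602} + 27782 \left(- \frac{1}{169730}\right) \frac{1}{326642} = - \frac{34603}{38602} - \frac{13891}{27720473330} = - \frac{239803018714593}{267516427871165}$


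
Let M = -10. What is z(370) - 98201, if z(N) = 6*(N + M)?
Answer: -96041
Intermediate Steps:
z(N) = -60 + 6*N (z(N) = 6*(N - 10) = 6*(-10 + N) = -60 + 6*N)
z(370) - 98201 = (-60 + 6*370) - 98201 = (-60 + 2220) - 98201 = 2160 - 98201 = -96041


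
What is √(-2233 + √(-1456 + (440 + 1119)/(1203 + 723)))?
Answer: √(-920362212 + 642*I*√599777158)/642 ≈ 0.40362 + 47.256*I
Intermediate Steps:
√(-2233 + √(-1456 + (440 + 1119)/(1203 + 723))) = √(-2233 + √(-1456 + 1559/1926)) = √(-2233 + √(-2802697/1926)) = √(-2233 + I*√599777158/642)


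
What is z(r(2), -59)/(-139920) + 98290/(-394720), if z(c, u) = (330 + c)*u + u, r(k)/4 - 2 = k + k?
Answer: -3428329/34518264 ≈ -0.099319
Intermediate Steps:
r(k) = 8 + 8*k (r(k) = 8 + 4*(k + k) = 8 + 4*(2*k) = 8 + 8*k)
z(c, u) = u + u*(330 + c) (z(c, u) = u*(330 + c) + u = u + u*(330 + c))
z(r(2), -59)/(-139920) + 98290/(-394720) = -59*(331 + (8 + 8*2))/(-139920) + 98290/(-394720) = -59*(331 + (8 + 16))*(-1/139920) + 98290*(-1/394720) = -59*(331 + 24)*(-1/139920) - 9829/39472 = -59*355*(-1/139920) - 9829/39472 = -20945*(-1/139920) - 9829/39472 = 4189/27984 - 9829/39472 = -3428329/34518264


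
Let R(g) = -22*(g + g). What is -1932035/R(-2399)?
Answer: -1932035/105556 ≈ -18.303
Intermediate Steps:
R(g) = -44*g
-1932035/R(-2399) = -1932035/((-44*(-2399))) = -1932035/105556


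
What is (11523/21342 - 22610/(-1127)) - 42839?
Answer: -49042223385/1145354 ≈ -42818.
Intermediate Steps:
(11523/21342 - 22610/(-1127)) - 42839 = (11523*(1/21342) - 22610*(-1/1127)) - 42839 = (3841/7114 + 3230/161) - 42839 = 23596621/1145354 - 42839 = -49042223385/1145354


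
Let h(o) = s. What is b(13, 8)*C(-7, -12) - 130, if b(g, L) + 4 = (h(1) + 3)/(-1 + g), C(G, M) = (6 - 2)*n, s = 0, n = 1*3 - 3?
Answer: -130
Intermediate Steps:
n = 0 (n = 3 - 3 = 0)
h(o) = 0
C(G, M) = 0 (C(G, M) = (6 - 2)*0 = 4*0 = 0)
b(g, L) = -4 + 3/(-1 + g) (b(g, L) = -4 + (0 + 3)/(-1 + g) = -4 + 3/(-1 + g))
b(13, 8)*C(-7, -12) - 130 = ((7 - 4*13)/(-1 + 13))*0 - 130 = ((7 - 52)/12)*0 - 130 = ((1/12)*(-45))*0 - 130 = -15/4*0 - 130 = 0 - 130 = -130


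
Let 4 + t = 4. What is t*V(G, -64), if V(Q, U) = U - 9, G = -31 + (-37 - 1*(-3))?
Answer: 0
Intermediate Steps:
G = -65 (G = -31 + (-37 + 3) = -31 - 34 = -65)
V(Q, U) = -9 + U
t = 0 (t = -4 + 4 = 0)
t*V(G, -64) = 0*(-9 - 64) = 0*(-73) = 0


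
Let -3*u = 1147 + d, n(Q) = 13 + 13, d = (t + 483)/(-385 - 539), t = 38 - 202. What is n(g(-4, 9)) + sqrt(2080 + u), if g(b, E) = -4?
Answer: 26 + sqrt(2994887)/42 ≈ 67.204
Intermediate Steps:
t = -164
d = -29/84 (d = (-164 + 483)/(-385 - 539) = 319/(-924) = 319*(-1/924) = -29/84 ≈ -0.34524)
n(Q) = 26
u = -96319/252 (u = -(1147 - 29/84)/3 = -1/3*96319/84 = -96319/252 ≈ -382.22)
n(g(-4, 9)) + sqrt(2080 + u) = 26 + sqrt(2080 - 96319/252) = 26 + sqrt(427841/252) = 26 + sqrt(2994887)/42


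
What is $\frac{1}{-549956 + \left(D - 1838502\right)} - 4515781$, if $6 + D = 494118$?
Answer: $- \frac{8554451674227}{1894346} \approx -4.5158 \cdot 10^{6}$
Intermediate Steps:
$D = 494112$ ($D = -6 + 494118 = 494112$)
$\frac{1}{-549956 + \left(D - 1838502\right)} - 4515781 = \frac{1}{-549956 + \left(494112 - 1838502\right)} - 4515781 = \frac{1}{-549956 - 1344390} - 4515781 = \frac{1}{-1894346} - 4515781 = - \frac{1}{1894346} - 4515781 = - \frac{8554451674227}{1894346}$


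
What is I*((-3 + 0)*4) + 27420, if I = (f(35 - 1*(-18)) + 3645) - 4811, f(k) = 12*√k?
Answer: 41412 - 144*√53 ≈ 40364.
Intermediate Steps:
I = -1166 + 12*√53 (I = (12*√(35 - 1*(-18)) + 3645) - 4811 = (12*√(35 + 18) + 3645) - 4811 = (12*√53 + 3645) - 4811 = (3645 + 12*√53) - 4811 = -1166 + 12*√53 ≈ -1078.6)
I*((-3 + 0)*4) + 27420 = (-1166 + 12*√53)*((-3 + 0)*4) + 27420 = (-1166 + 12*√53)*(-3*4) + 27420 = (-1166 + 12*√53)*(-12) + 27420 = (13992 - 144*√53) + 27420 = 41412 - 144*√53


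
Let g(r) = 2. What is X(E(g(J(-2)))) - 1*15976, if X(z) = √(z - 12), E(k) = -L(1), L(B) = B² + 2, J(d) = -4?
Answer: -15976 + I*√15 ≈ -15976.0 + 3.873*I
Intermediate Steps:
L(B) = 2 + B²
E(k) = -3 (E(k) = -(2 + 1²) = -(2 + 1) = -1*3 = -3)
X(z) = √(-12 + z)
X(E(g(J(-2)))) - 1*15976 = √(-12 - 3) - 1*15976 = √(-15) - 15976 = I*√15 - 15976 = -15976 + I*√15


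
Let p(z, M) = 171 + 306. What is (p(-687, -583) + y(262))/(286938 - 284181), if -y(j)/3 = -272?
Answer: 431/919 ≈ 0.46899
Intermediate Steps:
p(z, M) = 477
y(j) = 816 (y(j) = -3*(-272) = 816)
(p(-687, -583) + y(262))/(286938 - 284181) = (477 + 816)/(286938 - 284181) = 1293/2757 = 1293*(1/2757) = 431/919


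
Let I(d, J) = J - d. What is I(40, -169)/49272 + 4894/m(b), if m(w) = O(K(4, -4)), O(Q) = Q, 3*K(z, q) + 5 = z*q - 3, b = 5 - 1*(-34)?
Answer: -30142355/49272 ≈ -611.75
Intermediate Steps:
b = 39 (b = 5 + 34 = 39)
K(z, q) = -8/3 + q*z/3 (K(z, q) = -5/3 + (z*q - 3)/3 = -5/3 + (q*z - 3)/3 = -5/3 + (-3 + q*z)/3 = -5/3 + (-1 + q*z/3) = -8/3 + q*z/3)
m(w) = -8 (m(w) = -8/3 + (⅓)*(-4)*4 = -8/3 - 16/3 = -8)
I(40, -169)/49272 + 4894/m(b) = (-169 - 1*40)/49272 + 4894/(-8) = (-169 - 40)*(1/49272) + 4894*(-⅛) = -209*1/49272 - 2447/4 = -209/49272 - 2447/4 = -30142355/49272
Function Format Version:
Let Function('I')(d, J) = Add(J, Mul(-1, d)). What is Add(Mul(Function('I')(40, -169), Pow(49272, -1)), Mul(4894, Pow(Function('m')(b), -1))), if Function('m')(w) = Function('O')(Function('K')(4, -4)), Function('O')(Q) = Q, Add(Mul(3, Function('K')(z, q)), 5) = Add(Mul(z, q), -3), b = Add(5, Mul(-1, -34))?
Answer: Rational(-30142355, 49272) ≈ -611.75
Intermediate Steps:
b = 39 (b = Add(5, 34) = 39)
Function('K')(z, q) = Add(Rational(-8, 3), Mul(Rational(1, 3), q, z)) (Function('K')(z, q) = Add(Rational(-5, 3), Mul(Rational(1, 3), Add(Mul(z, q), -3))) = Add(Rational(-5, 3), Mul(Rational(1, 3), Add(Mul(q, z), -3))) = Add(Rational(-5, 3), Mul(Rational(1, 3), Add(-3, Mul(q, z)))) = Add(Rational(-5, 3), Add(-1, Mul(Rational(1, 3), q, z))) = Add(Rational(-8, 3), Mul(Rational(1, 3), q, z)))
Function('m')(w) = -8 (Function('m')(w) = Add(Rational(-8, 3), Mul(Rational(1, 3), -4, 4)) = Add(Rational(-8, 3), Rational(-16, 3)) = -8)
Add(Mul(Function('I')(40, -169), Pow(49272, -1)), Mul(4894, Pow(Function('m')(b), -1))) = Add(Mul(Add(-169, Mul(-1, 40)), Pow(49272, -1)), Mul(4894, Pow(-8, -1))) = Add(Mul(Add(-169, -40), Rational(1, 49272)), Mul(4894, Rational(-1, 8))) = Add(Mul(-209, Rational(1, 49272)), Rational(-2447, 4)) = Add(Rational(-209, 49272), Rational(-2447, 4)) = Rational(-30142355, 49272)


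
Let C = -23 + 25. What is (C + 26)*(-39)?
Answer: -1092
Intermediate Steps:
C = 2
(C + 26)*(-39) = (2 + 26)*(-39) = 28*(-39) = -1092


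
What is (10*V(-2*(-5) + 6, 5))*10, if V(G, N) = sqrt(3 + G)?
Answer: 100*sqrt(19) ≈ 435.89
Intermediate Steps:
(10*V(-2*(-5) + 6, 5))*10 = (10*sqrt(3 + (-2*(-5) + 6)))*10 = (10*sqrt(3 + (10 + 6)))*10 = (10*sqrt(3 + 16))*10 = (10*sqrt(19))*10 = 100*sqrt(19)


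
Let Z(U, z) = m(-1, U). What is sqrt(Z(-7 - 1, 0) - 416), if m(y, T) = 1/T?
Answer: I*sqrt(6658)/4 ≈ 20.399*I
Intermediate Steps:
Z(U, z) = 1/U
sqrt(Z(-7 - 1, 0) - 416) = sqrt(1/(-7 - 1) - 416) = sqrt(1/(-8) - 416) = sqrt(-1/8 - 416) = sqrt(-3329/8) = I*sqrt(6658)/4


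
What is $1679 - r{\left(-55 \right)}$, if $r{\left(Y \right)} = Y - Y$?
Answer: $1679$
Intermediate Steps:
$r{\left(Y \right)} = 0$
$1679 - r{\left(-55 \right)} = 1679 - 0 = 1679 + 0 = 1679$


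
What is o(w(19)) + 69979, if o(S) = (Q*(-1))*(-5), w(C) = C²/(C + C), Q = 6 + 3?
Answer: 70024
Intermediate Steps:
Q = 9
w(C) = C/2 (w(C) = C²/((2*C)) = (1/(2*C))*C² = C/2)
o(S) = 45 (o(S) = (9*(-1))*(-5) = -9*(-5) = 45)
o(w(19)) + 69979 = 45 + 69979 = 70024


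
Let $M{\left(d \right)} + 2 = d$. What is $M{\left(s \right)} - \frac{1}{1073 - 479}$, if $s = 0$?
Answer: $- \frac{1189}{594} \approx -2.0017$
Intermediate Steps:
$M{\left(d \right)} = -2 + d$
$M{\left(s \right)} - \frac{1}{1073 - 479} = \left(-2 + 0\right) - \frac{1}{1073 - 479} = -2 - \frac{1}{594} = - \frac{1189}{594}$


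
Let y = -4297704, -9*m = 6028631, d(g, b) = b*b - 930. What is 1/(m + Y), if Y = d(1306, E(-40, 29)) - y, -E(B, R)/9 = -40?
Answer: 9/33808735 ≈ 2.6620e-7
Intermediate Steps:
E(B, R) = 360 (E(B, R) = -9*(-40) = 360)
d(g, b) = -930 + b² (d(g, b) = b² - 930 = -930 + b²)
m = -6028631/9 (m = -⅑*6028631 = -6028631/9 ≈ -6.6985e+5)
Y = 4426374 (Y = (-930 + 360²) - 1*(-4297704) = (-930 + 129600) + 4297704 = 128670 + 4297704 = 4426374)
1/(m + Y) = 1/(-6028631/9 + 4426374) = 1/(33808735/9) = 9/33808735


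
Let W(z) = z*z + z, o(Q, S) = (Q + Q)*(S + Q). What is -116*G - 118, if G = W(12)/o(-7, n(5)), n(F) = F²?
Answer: -970/21 ≈ -46.190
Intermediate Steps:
o(Q, S) = 2*Q*(Q + S) (o(Q, S) = (2*Q)*(Q + S) = 2*Q*(Q + S))
W(z) = z + z² (W(z) = z² + z = z + z²)
G = -13/21 (G = (12*(1 + 12))/((2*(-7)*(-7 + 5²))) = (12*13)/((2*(-7)*(-7 + 25))) = 156/((2*(-7)*18)) = 156/(-252) = 156*(-1/252) = -13/21 ≈ -0.61905)
-116*G - 118 = -116*(-13/21) - 118 = 1508/21 - 118 = -970/21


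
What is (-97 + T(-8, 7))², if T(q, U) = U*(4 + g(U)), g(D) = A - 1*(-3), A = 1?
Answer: 1681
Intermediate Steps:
g(D) = 4 (g(D) = 1 - 1*(-3) = 1 + 3 = 4)
T(q, U) = 8*U (T(q, U) = U*(4 + 4) = U*8 = 8*U)
(-97 + T(-8, 7))² = (-97 + 8*7)² = (-97 + 56)² = (-41)² = 1681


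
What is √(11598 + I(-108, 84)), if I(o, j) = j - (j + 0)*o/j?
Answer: 3*√1310 ≈ 108.58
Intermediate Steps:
I(o, j) = j - o (I(o, j) = j - j*o/j = j - o)
√(11598 + I(-108, 84)) = √(11598 + (84 - 1*(-108))) = √(11598 + (84 + 108)) = √(11598 + 192) = √11790 = 3*√1310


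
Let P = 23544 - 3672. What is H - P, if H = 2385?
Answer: -17487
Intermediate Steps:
P = 19872
H - P = 2385 - 1*19872 = 2385 - 19872 = -17487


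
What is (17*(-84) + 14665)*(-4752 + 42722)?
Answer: 502608890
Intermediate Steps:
(17*(-84) + 14665)*(-4752 + 42722) = (-1428 + 14665)*37970 = 13237*37970 = 502608890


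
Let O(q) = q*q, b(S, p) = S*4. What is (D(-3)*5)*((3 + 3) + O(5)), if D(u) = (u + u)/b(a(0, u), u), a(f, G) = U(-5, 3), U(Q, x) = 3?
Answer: -155/2 ≈ -77.500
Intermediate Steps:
a(f, G) = 3
b(S, p) = 4*S
O(q) = q**2
D(u) = u/6 (D(u) = (u + u)/((4*3)) = (2*u)/12 = (2*u)*(1/12) = u/6)
(D(-3)*5)*((3 + 3) + O(5)) = (((1/6)*(-3))*5)*((3 + 3) + 5**2) = (-1/2*5)*(6 + 25) = -5/2*31 = -155/2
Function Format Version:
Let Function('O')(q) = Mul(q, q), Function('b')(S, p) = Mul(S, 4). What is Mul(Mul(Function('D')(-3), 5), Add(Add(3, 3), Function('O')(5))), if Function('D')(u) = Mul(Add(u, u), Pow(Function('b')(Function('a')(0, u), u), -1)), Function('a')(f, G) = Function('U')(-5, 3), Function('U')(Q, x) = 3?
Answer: Rational(-155, 2) ≈ -77.500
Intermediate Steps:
Function('a')(f, G) = 3
Function('b')(S, p) = Mul(4, S)
Function('O')(q) = Pow(q, 2)
Function('D')(u) = Mul(Rational(1, 6), u) (Function('D')(u) = Mul(Add(u, u), Pow(Mul(4, 3), -1)) = Mul(Mul(2, u), Pow(12, -1)) = Mul(Mul(2, u), Rational(1, 12)) = Mul(Rational(1, 6), u))
Mul(Mul(Function('D')(-3), 5), Add(Add(3, 3), Function('O')(5))) = Mul(Mul(Mul(Rational(1, 6), -3), 5), Add(Add(3, 3), Pow(5, 2))) = Mul(Mul(Rational(-1, 2), 5), Add(6, 25)) = Mul(Rational(-5, 2), 31) = Rational(-155, 2)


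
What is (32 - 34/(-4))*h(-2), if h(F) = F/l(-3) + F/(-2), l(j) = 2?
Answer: 0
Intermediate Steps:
h(F) = 0 (h(F) = F/2 + F/(-2) = F*(1/2) + F*(-1/2) = F/2 - F/2 = 0)
(32 - 34/(-4))*h(-2) = (32 - 34/(-4))*0 = (32 - 34*(-1/4))*0 = (32 + 17/2)*0 = (81/2)*0 = 0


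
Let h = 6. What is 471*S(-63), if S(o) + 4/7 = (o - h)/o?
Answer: 1727/7 ≈ 246.71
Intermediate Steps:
S(o) = -4/7 + (-6 + o)/o (S(o) = -4/7 + (o - 1*6)/o = -4/7 + (o - 6)/o = -4/7 + (-6 + o)/o)
471*S(-63) = 471*(3/7 - 6/(-63)) = 471*(3/7 - 6*(-1/63)) = 471*(3/7 + 2/21) = 471*(11/21) = 1727/7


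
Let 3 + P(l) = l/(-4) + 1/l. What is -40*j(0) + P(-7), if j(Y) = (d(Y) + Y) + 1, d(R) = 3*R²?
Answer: -1159/28 ≈ -41.393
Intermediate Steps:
j(Y) = 1 + Y + 3*Y² (j(Y) = (3*Y² + Y) + 1 = (Y + 3*Y²) + 1 = 1 + Y + 3*Y²)
P(l) = -3 + 1/l - l/4 (P(l) = -3 + (l/(-4) + 1/l) = -3 + (l*(-¼) + 1/l) = -3 + (-l/4 + 1/l) = -3 + (1/l - l/4) = -3 + 1/l - l/4)
-40*j(0) + P(-7) = -40*(1 + 0 + 3*0²) + (-3 + 1/(-7) - ¼*(-7)) = -40*(1 + 0 + 3*0) + (-3 - ⅐ + 7/4) = -40*(1 + 0 + 0) - 39/28 = -40*1 - 39/28 = -40 - 39/28 = -1159/28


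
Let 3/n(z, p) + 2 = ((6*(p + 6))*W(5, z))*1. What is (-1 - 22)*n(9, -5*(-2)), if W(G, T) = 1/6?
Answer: -69/14 ≈ -4.9286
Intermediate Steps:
W(G, T) = ⅙ (W(G, T) = 1*(⅙) = ⅙)
n(z, p) = 3/(4 + p) (n(z, p) = 3/(-2 + ((6*(p + 6))*(⅙))*1) = 3/(-2 + ((6*(6 + p))*(⅙))*1) = 3/(-2 + ((36 + 6*p)*(⅙))*1) = 3/(-2 + (6 + p)*1) = 3/(-2 + (6 + p)) = 3/(4 + p))
(-1 - 22)*n(9, -5*(-2)) = (-1 - 22)*(3/(4 - 5*(-2))) = -69/(4 + 10) = -69/14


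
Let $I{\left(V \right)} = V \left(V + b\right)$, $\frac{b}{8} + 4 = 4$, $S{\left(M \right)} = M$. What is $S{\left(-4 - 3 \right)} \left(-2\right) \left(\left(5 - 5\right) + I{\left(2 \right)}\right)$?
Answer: $56$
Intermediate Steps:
$b = 0$ ($b = -32 + 8 \cdot 4 = -32 + 32 = 0$)
$I{\left(V \right)} = V^{2}$ ($I{\left(V \right)} = V \left(V + 0\right) = V V = V^{2}$)
$S{\left(-4 - 3 \right)} \left(-2\right) \left(\left(5 - 5\right) + I{\left(2 \right)}\right) = \left(-4 - 3\right) \left(-2\right) \left(\left(5 - 5\right) + 2^{2}\right) = \left(-7\right) \left(-2\right) \left(0 + 4\right) = 14 \cdot 4 = 56$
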